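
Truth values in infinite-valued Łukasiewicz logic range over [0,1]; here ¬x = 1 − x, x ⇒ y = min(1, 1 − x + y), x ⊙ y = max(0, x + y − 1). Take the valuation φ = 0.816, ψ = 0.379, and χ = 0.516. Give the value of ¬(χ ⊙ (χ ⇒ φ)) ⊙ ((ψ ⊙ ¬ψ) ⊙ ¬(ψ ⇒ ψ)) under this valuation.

χ ⇒ φ = min(1, 1 − 0.516 + 0.816) = min(1, 1.300) = 1.000
χ ⊙ (χ ⇒ φ) = max(0, 0.516 + 1.000 − 1) = max(0, 0.516) = 0.516
¬(χ ⊙ (χ ⇒ φ)) = 1 − 0.516 = 0.484
¬ψ = 1 − 0.379 = 0.621
ψ ⊙ ¬ψ = max(0, 0.379 + 0.621 − 1) = max(0, 0.000) = 0.000
ψ ⇒ ψ = min(1, 1 − 0.379 + 0.379) = min(1, 1.000) = 1.000
¬(ψ ⇒ ψ) = 1 − 1.000 = 0.000
(ψ ⊙ ¬ψ) ⊙ ¬(ψ ⇒ ψ) = max(0, 0.000 + 0.000 − 1) = max(0, -1.000) = 0.000
¬(χ ⊙ (χ ⇒ φ)) ⊙ ((ψ ⊙ ¬ψ) ⊙ ¬(ψ ⇒ ψ)) = max(0, 0.484 + 0.000 − 1) = max(0, -0.516) = 0.000

0.000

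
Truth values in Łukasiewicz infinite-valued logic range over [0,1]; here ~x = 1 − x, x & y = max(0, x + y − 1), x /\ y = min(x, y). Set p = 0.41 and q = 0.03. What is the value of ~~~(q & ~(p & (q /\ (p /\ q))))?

p /\ q = min(0.41, 0.03) = 0.03
q /\ (p /\ q) = min(0.03, 0.03) = 0.03
p & (q /\ (p /\ q)) = max(0, 0.41 + 0.03 − 1) = max(0, -0.56) = 0.00
~(p & (q /\ (p /\ q))) = 1 − 0.00 = 1.00
q & ~(p & (q /\ (p /\ q))) = max(0, 0.03 + 1.00 − 1) = max(0, 0.03) = 0.03
~(q & ~(p & (q /\ (p /\ q)))) = 1 − 0.03 = 0.97
~~(q & ~(p & (q /\ (p /\ q)))) = 1 − 0.97 = 0.03
~~~(q & ~(p & (q /\ (p /\ q)))) = 1 − 0.03 = 0.97

0.97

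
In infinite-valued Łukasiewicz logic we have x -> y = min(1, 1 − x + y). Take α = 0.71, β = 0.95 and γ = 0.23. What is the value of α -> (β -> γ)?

0.57

β -> γ = min(1, 1 − 0.95 + 0.23) = min(1, 0.28) = 0.28
α -> (β -> γ) = min(1, 1 − 0.71 + 0.28) = min(1, 0.57) = 0.57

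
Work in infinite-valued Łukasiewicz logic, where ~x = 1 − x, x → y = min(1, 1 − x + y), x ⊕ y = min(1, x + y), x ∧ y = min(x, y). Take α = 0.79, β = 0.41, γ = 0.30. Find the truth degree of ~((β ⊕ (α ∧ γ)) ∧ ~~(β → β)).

α ∧ γ = min(0.79, 0.30) = 0.30
β ⊕ (α ∧ γ) = min(1, 0.41 + 0.30) = min(1, 0.71) = 0.71
β → β = min(1, 1 − 0.41 + 0.41) = min(1, 1.00) = 1.00
~(β → β) = 1 − 1.00 = 0.00
~~(β → β) = 1 − 0.00 = 1.00
(β ⊕ (α ∧ γ)) ∧ ~~(β → β) = min(0.71, 1.00) = 0.71
~((β ⊕ (α ∧ γ)) ∧ ~~(β → β)) = 1 − 0.71 = 0.29

0.29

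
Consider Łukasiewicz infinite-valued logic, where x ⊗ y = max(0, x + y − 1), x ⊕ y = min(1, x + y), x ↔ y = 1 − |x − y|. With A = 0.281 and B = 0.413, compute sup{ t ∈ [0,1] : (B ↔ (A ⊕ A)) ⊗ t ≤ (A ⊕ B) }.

A ⊕ A = min(1, 0.281 + 0.281) = min(1, 0.562) = 0.562
B ↔ (A ⊕ A) = 1 − |0.413 − 0.562| = 1 − 0.149 = 0.851
So the left factor is B ↔ (A ⊕ A) = 0.851.
A ⊕ B = min(1, 0.281 + 0.413) = min(1, 0.694) = 0.694
So the right-hand bound is A ⊕ B = 0.694.
The residuum of the Łukasiewicz t-norm gives the supremum: min(1, 1 − 0.851 + 0.694).
1 − 0.851 + 0.694 = 0.843, so t = min(1, 0.843) = 0.843.
Check: 0.851 ⊗ 0.843 = max(0, 0.694) = 0.694 ≤ 0.694.

0.843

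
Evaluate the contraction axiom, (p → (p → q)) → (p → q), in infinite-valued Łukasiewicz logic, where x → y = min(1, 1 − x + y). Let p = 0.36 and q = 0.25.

p → q = min(1, 1 − 0.36 + 0.25) = min(1, 0.89) = 0.89
p → (p → q) = min(1, 1 − 0.36 + 0.89) = min(1, 1.53) = 1.00
(p → (p → q)) → (p → q) = min(1, 1 − 1.00 + 0.89) = min(1, 0.89) = 0.89
(The value 0.89 < 1 shows this instance is not satisfied; fails in Ł∞ (the t-norm is not idempotent).)

0.89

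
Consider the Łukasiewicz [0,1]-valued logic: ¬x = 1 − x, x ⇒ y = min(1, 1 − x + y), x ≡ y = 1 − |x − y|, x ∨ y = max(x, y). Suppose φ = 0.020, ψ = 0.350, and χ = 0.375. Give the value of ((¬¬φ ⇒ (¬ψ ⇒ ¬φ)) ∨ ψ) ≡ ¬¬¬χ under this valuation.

0.625

¬φ = 1 − 0.020 = 0.980
¬¬φ = 1 − 0.980 = 0.020
¬ψ = 1 − 0.350 = 0.650
¬ψ ⇒ ¬φ = min(1, 1 − 0.650 + 0.980) = min(1, 1.330) = 1.000
¬¬φ ⇒ (¬ψ ⇒ ¬φ) = min(1, 1 − 0.020 + 1.000) = min(1, 1.980) = 1.000
(¬¬φ ⇒ (¬ψ ⇒ ¬φ)) ∨ ψ = max(1.000, 0.350) = 1.000
¬χ = 1 − 0.375 = 0.625
¬¬χ = 1 − 0.625 = 0.375
¬¬¬χ = 1 − 0.375 = 0.625
((¬¬φ ⇒ (¬ψ ⇒ ¬φ)) ∨ ψ) ≡ ¬¬¬χ = 1 − |1.000 − 0.625| = 1 − 0.375 = 0.625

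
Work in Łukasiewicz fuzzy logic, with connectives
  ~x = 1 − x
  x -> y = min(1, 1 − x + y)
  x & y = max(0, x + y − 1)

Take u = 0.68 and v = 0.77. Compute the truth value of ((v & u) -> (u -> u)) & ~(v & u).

0.55

v & u = max(0, 0.77 + 0.68 − 1) = max(0, 0.45) = 0.45
u -> u = min(1, 1 − 0.68 + 0.68) = min(1, 1.00) = 1.00
(v & u) -> (u -> u) = min(1, 1 − 0.45 + 1.00) = min(1, 1.55) = 1.00
~(v & u) = 1 − 0.45 = 0.55
((v & u) -> (u -> u)) & ~(v & u) = max(0, 1.00 + 0.55 − 1) = max(0, 0.55) = 0.55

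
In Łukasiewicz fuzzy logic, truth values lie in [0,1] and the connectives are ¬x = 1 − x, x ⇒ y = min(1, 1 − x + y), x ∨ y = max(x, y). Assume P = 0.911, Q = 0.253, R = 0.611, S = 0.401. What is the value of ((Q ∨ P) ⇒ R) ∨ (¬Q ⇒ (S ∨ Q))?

Q ∨ P = max(0.253, 0.911) = 0.911
(Q ∨ P) ⇒ R = min(1, 1 − 0.911 + 0.611) = min(1, 0.700) = 0.700
¬Q = 1 − 0.253 = 0.747
S ∨ Q = max(0.401, 0.253) = 0.401
¬Q ⇒ (S ∨ Q) = min(1, 1 − 0.747 + 0.401) = min(1, 0.654) = 0.654
((Q ∨ P) ⇒ R) ∨ (¬Q ⇒ (S ∨ Q)) = max(0.700, 0.654) = 0.700

0.700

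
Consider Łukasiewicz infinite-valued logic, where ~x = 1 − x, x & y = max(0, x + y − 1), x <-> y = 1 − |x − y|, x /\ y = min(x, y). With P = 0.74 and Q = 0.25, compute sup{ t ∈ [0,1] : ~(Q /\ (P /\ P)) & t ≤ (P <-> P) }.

P /\ P = min(0.74, 0.74) = 0.74
Q /\ (P /\ P) = min(0.25, 0.74) = 0.25
~(Q /\ (P /\ P)) = 1 − 0.25 = 0.75
So the left factor is ~(Q /\ (P /\ P)) = 0.75.
P <-> P = 1 − |0.74 − 0.74| = 1 − 0.00 = 1.00
So the right-hand bound is P <-> P = 1.00.
The residuum of the Łukasiewicz t-norm gives the supremum: min(1, 1 − 0.75 + 1.00).
1 − 0.75 + 1.00 = 1.25, so t = min(1, 1.25) = 1.00.
Check: 0.75 & 1.00 = max(0, 0.75) = 0.75 ≤ 1.00.

1.00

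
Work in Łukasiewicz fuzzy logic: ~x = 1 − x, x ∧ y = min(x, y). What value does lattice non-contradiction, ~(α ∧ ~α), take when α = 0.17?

~α = 1 − 0.17 = 0.83
α ∧ ~α = min(0.17, 0.83) = 0.17
~(α ∧ ~α) = 1 − 0.17 = 0.83
(The value 0.83 < 1 shows this instance is not satisfied; not a Ł∞-tautology — its value is 1 − min(a, 1−a).)

0.83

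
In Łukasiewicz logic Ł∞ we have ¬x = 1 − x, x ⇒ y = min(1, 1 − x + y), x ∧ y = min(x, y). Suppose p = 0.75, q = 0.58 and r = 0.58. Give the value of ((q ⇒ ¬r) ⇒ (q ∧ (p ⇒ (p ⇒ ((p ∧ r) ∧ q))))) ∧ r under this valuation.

0.58

¬r = 1 − 0.58 = 0.42
q ⇒ ¬r = min(1, 1 − 0.58 + 0.42) = min(1, 0.84) = 0.84
p ∧ r = min(0.75, 0.58) = 0.58
(p ∧ r) ∧ q = min(0.58, 0.58) = 0.58
p ⇒ ((p ∧ r) ∧ q) = min(1, 1 − 0.75 + 0.58) = min(1, 0.83) = 0.83
p ⇒ (p ⇒ ((p ∧ r) ∧ q)) = min(1, 1 − 0.75 + 0.83) = min(1, 1.08) = 1.00
q ∧ (p ⇒ (p ⇒ ((p ∧ r) ∧ q))) = min(0.58, 1.00) = 0.58
(q ⇒ ¬r) ⇒ (q ∧ (p ⇒ (p ⇒ ((p ∧ r) ∧ q)))) = min(1, 1 − 0.84 + 0.58) = min(1, 0.74) = 0.74
((q ⇒ ¬r) ⇒ (q ∧ (p ⇒ (p ⇒ ((p ∧ r) ∧ q))))) ∧ r = min(0.74, 0.58) = 0.58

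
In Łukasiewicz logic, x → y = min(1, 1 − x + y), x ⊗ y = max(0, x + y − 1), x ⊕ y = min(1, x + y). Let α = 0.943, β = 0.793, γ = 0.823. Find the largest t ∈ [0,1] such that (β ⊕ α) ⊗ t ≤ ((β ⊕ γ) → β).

0.793

β ⊕ α = min(1, 0.793 + 0.943) = min(1, 1.736) = 1.000
So the left factor is β ⊕ α = 1.000.
β ⊕ γ = min(1, 0.793 + 0.823) = min(1, 1.616) = 1.000
(β ⊕ γ) → β = min(1, 1 − 1.000 + 0.793) = min(1, 0.793) = 0.793
So the right-hand bound is (β ⊕ γ) → β = 0.793.
The residuum of the Łukasiewicz t-norm gives the supremum: min(1, 1 − 1.000 + 0.793).
1 − 1.000 + 0.793 = 0.793, so t = min(1, 0.793) = 0.793.
Check: 1.000 ⊗ 0.793 = max(0, 0.793) = 0.793 ≤ 0.793.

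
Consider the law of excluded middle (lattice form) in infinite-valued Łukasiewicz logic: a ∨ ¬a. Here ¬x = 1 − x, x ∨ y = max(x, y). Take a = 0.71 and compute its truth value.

0.71

¬a = 1 − 0.71 = 0.29
a ∨ ¬a = max(0.71, 0.29) = 0.71
(The value 0.71 < 1 shows this instance is not satisfied; not a Ł∞-tautology — its value is max(a, 1−a).)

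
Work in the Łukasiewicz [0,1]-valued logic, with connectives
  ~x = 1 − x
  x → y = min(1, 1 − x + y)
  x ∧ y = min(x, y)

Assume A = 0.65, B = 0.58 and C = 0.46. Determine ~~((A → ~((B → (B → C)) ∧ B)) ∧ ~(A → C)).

B → C = min(1, 1 − 0.58 + 0.46) = min(1, 0.88) = 0.88
B → (B → C) = min(1, 1 − 0.58 + 0.88) = min(1, 1.30) = 1.00
(B → (B → C)) ∧ B = min(1.00, 0.58) = 0.58
~((B → (B → C)) ∧ B) = 1 − 0.58 = 0.42
A → ~((B → (B → C)) ∧ B) = min(1, 1 − 0.65 + 0.42) = min(1, 0.77) = 0.77
A → C = min(1, 1 − 0.65 + 0.46) = min(1, 0.81) = 0.81
~(A → C) = 1 − 0.81 = 0.19
(A → ~((B → (B → C)) ∧ B)) ∧ ~(A → C) = min(0.77, 0.19) = 0.19
~((A → ~((B → (B → C)) ∧ B)) ∧ ~(A → C)) = 1 − 0.19 = 0.81
~~((A → ~((B → (B → C)) ∧ B)) ∧ ~(A → C)) = 1 − 0.81 = 0.19

0.19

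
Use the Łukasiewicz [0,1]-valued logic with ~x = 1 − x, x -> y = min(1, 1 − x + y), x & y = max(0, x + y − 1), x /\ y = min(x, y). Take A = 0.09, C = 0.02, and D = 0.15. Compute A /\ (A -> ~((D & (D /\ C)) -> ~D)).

0.09

D /\ C = min(0.15, 0.02) = 0.02
D & (D /\ C) = max(0, 0.15 + 0.02 − 1) = max(0, -0.83) = 0.00
~D = 1 − 0.15 = 0.85
(D & (D /\ C)) -> ~D = min(1, 1 − 0.00 + 0.85) = min(1, 1.85) = 1.00
~((D & (D /\ C)) -> ~D) = 1 − 1.00 = 0.00
A -> ~((D & (D /\ C)) -> ~D) = min(1, 1 − 0.09 + 0.00) = min(1, 0.91) = 0.91
A /\ (A -> ~((D & (D /\ C)) -> ~D)) = min(0.09, 0.91) = 0.09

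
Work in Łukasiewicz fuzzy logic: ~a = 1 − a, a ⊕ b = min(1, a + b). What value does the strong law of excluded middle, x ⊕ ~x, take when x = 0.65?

~x = 1 − 0.65 = 0.35
x ⊕ ~x = min(1, 0.65 + 0.35) = min(1, 1.00) = 1.00
(As expected: always 1 in Ł∞ since a ⊕ (1−a) = 1.)

1.00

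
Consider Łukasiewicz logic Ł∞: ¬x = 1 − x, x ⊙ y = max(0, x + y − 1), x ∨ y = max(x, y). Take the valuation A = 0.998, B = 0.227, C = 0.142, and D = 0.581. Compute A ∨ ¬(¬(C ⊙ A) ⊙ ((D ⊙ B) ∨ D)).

0.998

C ⊙ A = max(0, 0.142 + 0.998 − 1) = max(0, 0.140) = 0.140
¬(C ⊙ A) = 1 − 0.140 = 0.860
D ⊙ B = max(0, 0.581 + 0.227 − 1) = max(0, -0.192) = 0.000
(D ⊙ B) ∨ D = max(0.000, 0.581) = 0.581
¬(C ⊙ A) ⊙ ((D ⊙ B) ∨ D) = max(0, 0.860 + 0.581 − 1) = max(0, 0.441) = 0.441
¬(¬(C ⊙ A) ⊙ ((D ⊙ B) ∨ D)) = 1 − 0.441 = 0.559
A ∨ ¬(¬(C ⊙ A) ⊙ ((D ⊙ B) ∨ D)) = max(0.998, 0.559) = 0.998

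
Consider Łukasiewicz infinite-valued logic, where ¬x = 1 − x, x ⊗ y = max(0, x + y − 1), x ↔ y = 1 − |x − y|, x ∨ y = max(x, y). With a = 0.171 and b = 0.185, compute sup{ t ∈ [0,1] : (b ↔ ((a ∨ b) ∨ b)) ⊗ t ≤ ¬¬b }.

a ∨ b = max(0.171, 0.185) = 0.185
(a ∨ b) ∨ b = max(0.185, 0.185) = 0.185
b ↔ ((a ∨ b) ∨ b) = 1 − |0.185 − 0.185| = 1 − 0.000 = 1.000
So the left factor is b ↔ ((a ∨ b) ∨ b) = 1.000.
¬b = 1 − 0.185 = 0.815
¬¬b = 1 − 0.815 = 0.185
So the right-hand bound is ¬¬b = 0.185.
The residuum of the Łukasiewicz t-norm gives the supremum: min(1, 1 − 1.000 + 0.185).
1 − 1.000 + 0.185 = 0.185, so t = min(1, 0.185) = 0.185.
Check: 1.000 ⊗ 0.185 = max(0, 0.185) = 0.185 ≤ 0.185.

0.185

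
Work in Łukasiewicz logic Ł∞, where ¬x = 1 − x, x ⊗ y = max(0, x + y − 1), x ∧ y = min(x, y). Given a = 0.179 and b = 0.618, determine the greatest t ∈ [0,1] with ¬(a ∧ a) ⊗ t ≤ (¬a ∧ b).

a ∧ a = min(0.179, 0.179) = 0.179
¬(a ∧ a) = 1 − 0.179 = 0.821
So the left factor is ¬(a ∧ a) = 0.821.
¬a = 1 − 0.179 = 0.821
¬a ∧ b = min(0.821, 0.618) = 0.618
So the right-hand bound is ¬a ∧ b = 0.618.
The residuum of the Łukasiewicz t-norm gives the supremum: min(1, 1 − 0.821 + 0.618).
1 − 0.821 + 0.618 = 0.797, so t = min(1, 0.797) = 0.797.
Check: 0.821 ⊗ 0.797 = max(0, 0.618) = 0.618 ≤ 0.618.

0.797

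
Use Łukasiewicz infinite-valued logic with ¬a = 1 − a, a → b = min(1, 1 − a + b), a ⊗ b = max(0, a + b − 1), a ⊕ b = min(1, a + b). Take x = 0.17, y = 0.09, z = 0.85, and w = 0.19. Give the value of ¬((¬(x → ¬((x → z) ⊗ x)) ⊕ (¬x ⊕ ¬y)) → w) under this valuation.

x → z = min(1, 1 − 0.17 + 0.85) = min(1, 1.68) = 1.00
(x → z) ⊗ x = max(0, 1.00 + 0.17 − 1) = max(0, 0.17) = 0.17
¬((x → z) ⊗ x) = 1 − 0.17 = 0.83
x → ¬((x → z) ⊗ x) = min(1, 1 − 0.17 + 0.83) = min(1, 1.66) = 1.00
¬(x → ¬((x → z) ⊗ x)) = 1 − 1.00 = 0.00
¬x = 1 − 0.17 = 0.83
¬y = 1 − 0.09 = 0.91
¬x ⊕ ¬y = min(1, 0.83 + 0.91) = min(1, 1.74) = 1.00
¬(x → ¬((x → z) ⊗ x)) ⊕ (¬x ⊕ ¬y) = min(1, 0.00 + 1.00) = min(1, 1.00) = 1.00
(¬(x → ¬((x → z) ⊗ x)) ⊕ (¬x ⊕ ¬y)) → w = min(1, 1 − 1.00 + 0.19) = min(1, 0.19) = 0.19
¬((¬(x → ¬((x → z) ⊗ x)) ⊕ (¬x ⊕ ¬y)) → w) = 1 − 0.19 = 0.81

0.81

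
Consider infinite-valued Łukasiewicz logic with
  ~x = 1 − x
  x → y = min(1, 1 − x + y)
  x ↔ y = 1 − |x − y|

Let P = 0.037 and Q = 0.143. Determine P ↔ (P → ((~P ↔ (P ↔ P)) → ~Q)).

0.037

~P = 1 − 0.037 = 0.963
P ↔ P = 1 − |0.037 − 0.037| = 1 − 0.000 = 1.000
~P ↔ (P ↔ P) = 1 − |0.963 − 1.000| = 1 − 0.037 = 0.963
~Q = 1 − 0.143 = 0.857
(~P ↔ (P ↔ P)) → ~Q = min(1, 1 − 0.963 + 0.857) = min(1, 0.894) = 0.894
P → ((~P ↔ (P ↔ P)) → ~Q) = min(1, 1 − 0.037 + 0.894) = min(1, 1.857) = 1.000
P ↔ (P → ((~P ↔ (P ↔ P)) → ~Q)) = 1 − |0.037 − 1.000| = 1 − 0.963 = 0.037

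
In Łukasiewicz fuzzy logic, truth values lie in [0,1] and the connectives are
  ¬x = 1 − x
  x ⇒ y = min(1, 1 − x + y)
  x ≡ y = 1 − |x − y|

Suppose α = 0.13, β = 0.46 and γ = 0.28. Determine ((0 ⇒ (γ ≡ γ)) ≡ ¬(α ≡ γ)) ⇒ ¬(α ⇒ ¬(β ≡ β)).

γ ≡ γ = 1 − |0.28 − 0.28| = 1 − 0.00 = 1.00
0 ⇒ (γ ≡ γ) = min(1, 1 − 0.00 + 1.00) = min(1, 2.00) = 1.00
α ≡ γ = 1 − |0.13 − 0.28| = 1 − 0.15 = 0.85
¬(α ≡ γ) = 1 − 0.85 = 0.15
(0 ⇒ (γ ≡ γ)) ≡ ¬(α ≡ γ) = 1 − |1.00 − 0.15| = 1 − 0.85 = 0.15
β ≡ β = 1 − |0.46 − 0.46| = 1 − 0.00 = 1.00
¬(β ≡ β) = 1 − 1.00 = 0.00
α ⇒ ¬(β ≡ β) = min(1, 1 − 0.13 + 0.00) = min(1, 0.87) = 0.87
¬(α ⇒ ¬(β ≡ β)) = 1 − 0.87 = 0.13
((0 ⇒ (γ ≡ γ)) ≡ ¬(α ≡ γ)) ⇒ ¬(α ⇒ ¬(β ≡ β)) = min(1, 1 − 0.15 + 0.13) = min(1, 0.98) = 0.98

0.98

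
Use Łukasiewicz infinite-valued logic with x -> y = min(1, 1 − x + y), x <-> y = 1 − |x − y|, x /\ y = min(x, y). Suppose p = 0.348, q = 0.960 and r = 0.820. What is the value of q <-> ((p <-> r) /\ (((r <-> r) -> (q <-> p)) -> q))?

p <-> r = 1 − |0.348 − 0.820| = 1 − 0.472 = 0.528
r <-> r = 1 − |0.820 − 0.820| = 1 − 0.000 = 1.000
q <-> p = 1 − |0.960 − 0.348| = 1 − 0.612 = 0.388
(r <-> r) -> (q <-> p) = min(1, 1 − 1.000 + 0.388) = min(1, 0.388) = 0.388
((r <-> r) -> (q <-> p)) -> q = min(1, 1 − 0.388 + 0.960) = min(1, 1.572) = 1.000
(p <-> r) /\ (((r <-> r) -> (q <-> p)) -> q) = min(0.528, 1.000) = 0.528
q <-> ((p <-> r) /\ (((r <-> r) -> (q <-> p)) -> q)) = 1 − |0.960 − 0.528| = 1 − 0.432 = 0.568

0.568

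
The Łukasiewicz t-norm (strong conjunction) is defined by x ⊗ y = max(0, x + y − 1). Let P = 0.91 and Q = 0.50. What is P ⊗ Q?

P ⊗ Q = max(0, 0.91 + 0.50 − 1) = max(0, 0.41) = 0.41
For comparison, the Gödel (minimum) t-norm min(x, y) would give 0.50.

0.41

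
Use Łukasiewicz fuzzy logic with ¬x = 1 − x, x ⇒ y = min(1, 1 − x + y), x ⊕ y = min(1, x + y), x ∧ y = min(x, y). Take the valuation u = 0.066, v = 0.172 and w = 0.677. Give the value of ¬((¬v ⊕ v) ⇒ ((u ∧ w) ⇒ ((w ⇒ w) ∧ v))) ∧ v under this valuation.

0.000

¬v = 1 − 0.172 = 0.828
¬v ⊕ v = min(1, 0.828 + 0.172) = min(1, 1.000) = 1.000
u ∧ w = min(0.066, 0.677) = 0.066
w ⇒ w = min(1, 1 − 0.677 + 0.677) = min(1, 1.000) = 1.000
(w ⇒ w) ∧ v = min(1.000, 0.172) = 0.172
(u ∧ w) ⇒ ((w ⇒ w) ∧ v) = min(1, 1 − 0.066 + 0.172) = min(1, 1.106) = 1.000
(¬v ⊕ v) ⇒ ((u ∧ w) ⇒ ((w ⇒ w) ∧ v)) = min(1, 1 − 1.000 + 1.000) = min(1, 1.000) = 1.000
¬((¬v ⊕ v) ⇒ ((u ∧ w) ⇒ ((w ⇒ w) ∧ v))) = 1 − 1.000 = 0.000
¬((¬v ⊕ v) ⇒ ((u ∧ w) ⇒ ((w ⇒ w) ∧ v))) ∧ v = min(0.000, 0.172) = 0.000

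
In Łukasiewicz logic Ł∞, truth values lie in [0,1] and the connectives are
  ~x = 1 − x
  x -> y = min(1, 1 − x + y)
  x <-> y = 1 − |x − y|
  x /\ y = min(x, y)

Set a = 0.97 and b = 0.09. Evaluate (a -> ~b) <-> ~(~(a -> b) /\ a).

0.18

~b = 1 − 0.09 = 0.91
a -> ~b = min(1, 1 − 0.97 + 0.91) = min(1, 0.94) = 0.94
a -> b = min(1, 1 − 0.97 + 0.09) = min(1, 0.12) = 0.12
~(a -> b) = 1 − 0.12 = 0.88
~(a -> b) /\ a = min(0.88, 0.97) = 0.88
~(~(a -> b) /\ a) = 1 − 0.88 = 0.12
(a -> ~b) <-> ~(~(a -> b) /\ a) = 1 − |0.94 − 0.12| = 1 − 0.82 = 0.18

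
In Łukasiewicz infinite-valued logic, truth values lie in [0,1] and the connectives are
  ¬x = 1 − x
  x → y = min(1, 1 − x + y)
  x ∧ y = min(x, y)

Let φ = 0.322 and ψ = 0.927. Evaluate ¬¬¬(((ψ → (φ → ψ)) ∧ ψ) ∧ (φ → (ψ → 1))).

φ → ψ = min(1, 1 − 0.322 + 0.927) = min(1, 1.605) = 1.000
ψ → (φ → ψ) = min(1, 1 − 0.927 + 1.000) = min(1, 1.073) = 1.000
(ψ → (φ → ψ)) ∧ ψ = min(1.000, 0.927) = 0.927
ψ → 1 = min(1, 1 − 0.927 + 1.000) = min(1, 1.073) = 1.000
φ → (ψ → 1) = min(1, 1 − 0.322 + 1.000) = min(1, 1.678) = 1.000
((ψ → (φ → ψ)) ∧ ψ) ∧ (φ → (ψ → 1)) = min(0.927, 1.000) = 0.927
¬(((ψ → (φ → ψ)) ∧ ψ) ∧ (φ → (ψ → 1))) = 1 − 0.927 = 0.073
¬¬(((ψ → (φ → ψ)) ∧ ψ) ∧ (φ → (ψ → 1))) = 1 − 0.073 = 0.927
¬¬¬(((ψ → (φ → ψ)) ∧ ψ) ∧ (φ → (ψ → 1))) = 1 − 0.927 = 0.073

0.073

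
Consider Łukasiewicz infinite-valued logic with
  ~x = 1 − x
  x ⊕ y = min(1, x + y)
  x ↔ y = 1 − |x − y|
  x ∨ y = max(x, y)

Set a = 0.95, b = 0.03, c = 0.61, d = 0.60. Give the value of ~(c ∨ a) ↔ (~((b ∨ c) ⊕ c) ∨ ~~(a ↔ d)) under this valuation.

0.40

c ∨ a = max(0.61, 0.95) = 0.95
~(c ∨ a) = 1 − 0.95 = 0.05
b ∨ c = max(0.03, 0.61) = 0.61
(b ∨ c) ⊕ c = min(1, 0.61 + 0.61) = min(1, 1.22) = 1.00
~((b ∨ c) ⊕ c) = 1 − 1.00 = 0.00
a ↔ d = 1 − |0.95 − 0.60| = 1 − 0.35 = 0.65
~(a ↔ d) = 1 − 0.65 = 0.35
~~(a ↔ d) = 1 − 0.35 = 0.65
~((b ∨ c) ⊕ c) ∨ ~~(a ↔ d) = max(0.00, 0.65) = 0.65
~(c ∨ a) ↔ (~((b ∨ c) ⊕ c) ∨ ~~(a ↔ d)) = 1 − |0.05 − 0.65| = 1 − 0.60 = 0.40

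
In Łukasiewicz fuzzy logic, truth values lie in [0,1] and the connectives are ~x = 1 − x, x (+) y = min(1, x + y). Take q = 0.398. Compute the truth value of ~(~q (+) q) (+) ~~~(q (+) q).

~q = 1 − 0.398 = 0.602
~q (+) q = min(1, 0.602 + 0.398) = min(1, 1.000) = 1.000
~(~q (+) q) = 1 − 1.000 = 0.000
q (+) q = min(1, 0.398 + 0.398) = min(1, 0.796) = 0.796
~(q (+) q) = 1 − 0.796 = 0.204
~~(q (+) q) = 1 − 0.204 = 0.796
~~~(q (+) q) = 1 − 0.796 = 0.204
~(~q (+) q) (+) ~~~(q (+) q) = min(1, 0.000 + 0.204) = min(1, 0.204) = 0.204

0.204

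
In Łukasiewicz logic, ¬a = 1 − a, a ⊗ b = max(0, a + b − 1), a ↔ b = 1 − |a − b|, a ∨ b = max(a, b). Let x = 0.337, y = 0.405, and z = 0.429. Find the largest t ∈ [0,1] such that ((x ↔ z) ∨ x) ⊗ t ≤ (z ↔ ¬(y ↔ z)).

x ↔ z = 1 − |0.337 − 0.429| = 1 − 0.092 = 0.908
(x ↔ z) ∨ x = max(0.908, 0.337) = 0.908
So the left factor is (x ↔ z) ∨ x = 0.908.
y ↔ z = 1 − |0.405 − 0.429| = 1 − 0.024 = 0.976
¬(y ↔ z) = 1 − 0.976 = 0.024
z ↔ ¬(y ↔ z) = 1 − |0.429 − 0.024| = 1 − 0.405 = 0.595
So the right-hand bound is z ↔ ¬(y ↔ z) = 0.595.
The residuum of the Łukasiewicz t-norm gives the supremum: min(1, 1 − 0.908 + 0.595).
1 − 0.908 + 0.595 = 0.687, so t = min(1, 0.687) = 0.687.
Check: 0.908 ⊗ 0.687 = max(0, 0.595) = 0.595 ≤ 0.595.

0.687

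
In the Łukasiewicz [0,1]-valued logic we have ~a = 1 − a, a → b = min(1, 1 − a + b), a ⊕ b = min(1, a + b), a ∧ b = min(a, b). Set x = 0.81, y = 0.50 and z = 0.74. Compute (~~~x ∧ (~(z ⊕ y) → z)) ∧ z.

~x = 1 − 0.81 = 0.19
~~x = 1 − 0.19 = 0.81
~~~x = 1 − 0.81 = 0.19
z ⊕ y = min(1, 0.74 + 0.50) = min(1, 1.24) = 1.00
~(z ⊕ y) = 1 − 1.00 = 0.00
~(z ⊕ y) → z = min(1, 1 − 0.00 + 0.74) = min(1, 1.74) = 1.00
~~~x ∧ (~(z ⊕ y) → z) = min(0.19, 1.00) = 0.19
(~~~x ∧ (~(z ⊕ y) → z)) ∧ z = min(0.19, 0.74) = 0.19

0.19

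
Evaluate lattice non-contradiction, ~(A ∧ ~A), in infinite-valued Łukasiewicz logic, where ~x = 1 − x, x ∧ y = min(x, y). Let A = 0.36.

0.64

~A = 1 − 0.36 = 0.64
A ∧ ~A = min(0.36, 0.64) = 0.36
~(A ∧ ~A) = 1 − 0.36 = 0.64
(The value 0.64 < 1 shows this instance is not satisfied; not a Ł∞-tautology — its value is 1 − min(a, 1−a).)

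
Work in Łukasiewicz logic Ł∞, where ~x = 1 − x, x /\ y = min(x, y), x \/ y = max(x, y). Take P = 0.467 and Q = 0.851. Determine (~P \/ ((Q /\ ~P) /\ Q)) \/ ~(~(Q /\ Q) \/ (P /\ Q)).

0.533

~P = 1 − 0.467 = 0.533
Q /\ ~P = min(0.851, 0.533) = 0.533
(Q /\ ~P) /\ Q = min(0.533, 0.851) = 0.533
~P \/ ((Q /\ ~P) /\ Q) = max(0.533, 0.533) = 0.533
Q /\ Q = min(0.851, 0.851) = 0.851
~(Q /\ Q) = 1 − 0.851 = 0.149
P /\ Q = min(0.467, 0.851) = 0.467
~(Q /\ Q) \/ (P /\ Q) = max(0.149, 0.467) = 0.467
~(~(Q /\ Q) \/ (P /\ Q)) = 1 − 0.467 = 0.533
(~P \/ ((Q /\ ~P) /\ Q)) \/ ~(~(Q /\ Q) \/ (P /\ Q)) = max(0.533, 0.533) = 0.533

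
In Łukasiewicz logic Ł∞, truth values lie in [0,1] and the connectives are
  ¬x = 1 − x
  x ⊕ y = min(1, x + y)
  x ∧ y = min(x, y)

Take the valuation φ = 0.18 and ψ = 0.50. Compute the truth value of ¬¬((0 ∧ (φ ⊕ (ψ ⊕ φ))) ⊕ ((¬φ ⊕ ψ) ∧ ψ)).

ψ ⊕ φ = min(1, 0.50 + 0.18) = min(1, 0.68) = 0.68
φ ⊕ (ψ ⊕ φ) = min(1, 0.18 + 0.68) = min(1, 0.86) = 0.86
0 ∧ (φ ⊕ (ψ ⊕ φ)) = min(0.00, 0.86) = 0.00
¬φ = 1 − 0.18 = 0.82
¬φ ⊕ ψ = min(1, 0.82 + 0.50) = min(1, 1.32) = 1.00
(¬φ ⊕ ψ) ∧ ψ = min(1.00, 0.50) = 0.50
(0 ∧ (φ ⊕ (ψ ⊕ φ))) ⊕ ((¬φ ⊕ ψ) ∧ ψ) = min(1, 0.00 + 0.50) = min(1, 0.50) = 0.50
¬((0 ∧ (φ ⊕ (ψ ⊕ φ))) ⊕ ((¬φ ⊕ ψ) ∧ ψ)) = 1 − 0.50 = 0.50
¬¬((0 ∧ (φ ⊕ (ψ ⊕ φ))) ⊕ ((¬φ ⊕ ψ) ∧ ψ)) = 1 − 0.50 = 0.50

0.50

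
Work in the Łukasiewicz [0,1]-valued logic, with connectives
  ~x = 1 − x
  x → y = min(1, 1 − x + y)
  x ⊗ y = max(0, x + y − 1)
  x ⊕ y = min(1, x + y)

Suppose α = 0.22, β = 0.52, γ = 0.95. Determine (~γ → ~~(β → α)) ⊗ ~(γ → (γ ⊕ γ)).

0.00

~γ = 1 − 0.95 = 0.05
β → α = min(1, 1 − 0.52 + 0.22) = min(1, 0.70) = 0.70
~(β → α) = 1 − 0.70 = 0.30
~~(β → α) = 1 − 0.30 = 0.70
~γ → ~~(β → α) = min(1, 1 − 0.05 + 0.70) = min(1, 1.65) = 1.00
γ ⊕ γ = min(1, 0.95 + 0.95) = min(1, 1.90) = 1.00
γ → (γ ⊕ γ) = min(1, 1 − 0.95 + 1.00) = min(1, 1.05) = 1.00
~(γ → (γ ⊕ γ)) = 1 − 1.00 = 0.00
(~γ → ~~(β → α)) ⊗ ~(γ → (γ ⊕ γ)) = max(0, 1.00 + 0.00 − 1) = max(0, 0.00) = 0.00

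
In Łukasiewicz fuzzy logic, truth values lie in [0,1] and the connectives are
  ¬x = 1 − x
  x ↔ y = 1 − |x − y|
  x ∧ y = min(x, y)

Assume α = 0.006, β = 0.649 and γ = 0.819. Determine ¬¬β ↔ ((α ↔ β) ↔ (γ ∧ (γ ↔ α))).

¬β = 1 − 0.649 = 0.351
¬¬β = 1 − 0.351 = 0.649
α ↔ β = 1 − |0.006 − 0.649| = 1 − 0.643 = 0.357
γ ↔ α = 1 − |0.819 − 0.006| = 1 − 0.813 = 0.187
γ ∧ (γ ↔ α) = min(0.819, 0.187) = 0.187
(α ↔ β) ↔ (γ ∧ (γ ↔ α)) = 1 − |0.357 − 0.187| = 1 − 0.170 = 0.830
¬¬β ↔ ((α ↔ β) ↔ (γ ∧ (γ ↔ α))) = 1 − |0.649 − 0.830| = 1 − 0.181 = 0.819

0.819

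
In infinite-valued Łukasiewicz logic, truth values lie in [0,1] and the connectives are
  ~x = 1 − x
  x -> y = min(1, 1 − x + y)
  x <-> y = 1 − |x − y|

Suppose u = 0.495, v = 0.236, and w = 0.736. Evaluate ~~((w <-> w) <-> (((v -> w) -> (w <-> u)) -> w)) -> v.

w <-> w = 1 − |0.736 − 0.736| = 1 − 0.000 = 1.000
v -> w = min(1, 1 − 0.236 + 0.736) = min(1, 1.500) = 1.000
w <-> u = 1 − |0.736 − 0.495| = 1 − 0.241 = 0.759
(v -> w) -> (w <-> u) = min(1, 1 − 1.000 + 0.759) = min(1, 0.759) = 0.759
((v -> w) -> (w <-> u)) -> w = min(1, 1 − 0.759 + 0.736) = min(1, 0.977) = 0.977
(w <-> w) <-> (((v -> w) -> (w <-> u)) -> w) = 1 − |1.000 − 0.977| = 1 − 0.023 = 0.977
~((w <-> w) <-> (((v -> w) -> (w <-> u)) -> w)) = 1 − 0.977 = 0.023
~~((w <-> w) <-> (((v -> w) -> (w <-> u)) -> w)) = 1 − 0.023 = 0.977
~~((w <-> w) <-> (((v -> w) -> (w <-> u)) -> w)) -> v = min(1, 1 − 0.977 + 0.236) = min(1, 0.259) = 0.259

0.259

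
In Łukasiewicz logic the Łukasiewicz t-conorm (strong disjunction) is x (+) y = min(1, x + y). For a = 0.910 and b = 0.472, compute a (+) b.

1.000

a (+) b = min(1, 0.910 + 0.472) = min(1, 1.382) = 1.000
For comparison, the Gödel t-conorm max(x, y) would give 0.910.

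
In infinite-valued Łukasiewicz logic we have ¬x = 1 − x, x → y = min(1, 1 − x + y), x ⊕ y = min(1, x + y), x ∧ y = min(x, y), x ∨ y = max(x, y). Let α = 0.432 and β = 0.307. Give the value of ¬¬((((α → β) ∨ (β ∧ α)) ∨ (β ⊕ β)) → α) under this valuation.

α → β = min(1, 1 − 0.432 + 0.307) = min(1, 0.875) = 0.875
β ∧ α = min(0.307, 0.432) = 0.307
(α → β) ∨ (β ∧ α) = max(0.875, 0.307) = 0.875
β ⊕ β = min(1, 0.307 + 0.307) = min(1, 0.614) = 0.614
((α → β) ∨ (β ∧ α)) ∨ (β ⊕ β) = max(0.875, 0.614) = 0.875
(((α → β) ∨ (β ∧ α)) ∨ (β ⊕ β)) → α = min(1, 1 − 0.875 + 0.432) = min(1, 0.557) = 0.557
¬((((α → β) ∨ (β ∧ α)) ∨ (β ⊕ β)) → α) = 1 − 0.557 = 0.443
¬¬((((α → β) ∨ (β ∧ α)) ∨ (β ⊕ β)) → α) = 1 − 0.443 = 0.557

0.557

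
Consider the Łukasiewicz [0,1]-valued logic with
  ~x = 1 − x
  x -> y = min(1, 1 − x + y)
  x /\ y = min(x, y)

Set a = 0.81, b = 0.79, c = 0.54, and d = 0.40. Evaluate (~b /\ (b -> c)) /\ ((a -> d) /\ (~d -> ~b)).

~b = 1 − 0.79 = 0.21
b -> c = min(1, 1 − 0.79 + 0.54) = min(1, 0.75) = 0.75
~b /\ (b -> c) = min(0.21, 0.75) = 0.21
a -> d = min(1, 1 − 0.81 + 0.40) = min(1, 0.59) = 0.59
~d = 1 − 0.40 = 0.60
~d -> ~b = min(1, 1 − 0.60 + 0.21) = min(1, 0.61) = 0.61
(a -> d) /\ (~d -> ~b) = min(0.59, 0.61) = 0.59
(~b /\ (b -> c)) /\ ((a -> d) /\ (~d -> ~b)) = min(0.21, 0.59) = 0.21

0.21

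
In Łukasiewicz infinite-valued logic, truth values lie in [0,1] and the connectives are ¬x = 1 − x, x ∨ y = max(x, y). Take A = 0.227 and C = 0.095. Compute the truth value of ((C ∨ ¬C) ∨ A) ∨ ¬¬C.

¬C = 1 − 0.095 = 0.905
C ∨ ¬C = max(0.095, 0.905) = 0.905
(C ∨ ¬C) ∨ A = max(0.905, 0.227) = 0.905
¬¬C = 1 − 0.905 = 0.095
((C ∨ ¬C) ∨ A) ∨ ¬¬C = max(0.905, 0.095) = 0.905

0.905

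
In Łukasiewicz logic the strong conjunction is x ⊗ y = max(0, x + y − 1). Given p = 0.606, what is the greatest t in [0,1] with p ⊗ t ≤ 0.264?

0.658

The residuum of the Łukasiewicz t-norm gives the supremum: min(1, 1 − 0.606 + 0.264).
1 − 0.606 + 0.264 = 0.658, so t = min(1, 0.658) = 0.658.
Check: 0.606 ⊗ 0.658 = max(0, 0.264) = 0.264 ≤ 0.264.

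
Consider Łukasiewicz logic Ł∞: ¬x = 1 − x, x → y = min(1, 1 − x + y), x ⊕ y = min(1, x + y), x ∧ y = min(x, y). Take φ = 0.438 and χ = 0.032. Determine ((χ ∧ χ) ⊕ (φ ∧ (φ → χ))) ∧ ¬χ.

χ ∧ χ = min(0.032, 0.032) = 0.032
φ → χ = min(1, 1 − 0.438 + 0.032) = min(1, 0.594) = 0.594
φ ∧ (φ → χ) = min(0.438, 0.594) = 0.438
(χ ∧ χ) ⊕ (φ ∧ (φ → χ)) = min(1, 0.032 + 0.438) = min(1, 0.470) = 0.470
¬χ = 1 − 0.032 = 0.968
((χ ∧ χ) ⊕ (φ ∧ (φ → χ))) ∧ ¬χ = min(0.470, 0.968) = 0.470

0.470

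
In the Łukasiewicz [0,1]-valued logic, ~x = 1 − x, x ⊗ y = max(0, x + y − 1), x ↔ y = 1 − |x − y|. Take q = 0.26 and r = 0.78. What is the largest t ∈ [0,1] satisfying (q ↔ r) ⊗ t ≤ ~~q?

0.78

q ↔ r = 1 − |0.26 − 0.78| = 1 − 0.52 = 0.48
So the left factor is q ↔ r = 0.48.
~q = 1 − 0.26 = 0.74
~~q = 1 − 0.74 = 0.26
So the right-hand bound is ~~q = 0.26.
The residuum of the Łukasiewicz t-norm gives the supremum: min(1, 1 − 0.48 + 0.26).
1 − 0.48 + 0.26 = 0.78, so t = min(1, 0.78) = 0.78.
Check: 0.48 ⊗ 0.78 = max(0, 0.26) = 0.26 ≤ 0.26.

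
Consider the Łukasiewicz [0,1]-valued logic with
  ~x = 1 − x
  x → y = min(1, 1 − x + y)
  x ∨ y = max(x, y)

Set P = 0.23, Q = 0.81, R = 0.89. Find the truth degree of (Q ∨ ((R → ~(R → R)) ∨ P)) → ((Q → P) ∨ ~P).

R → R = min(1, 1 − 0.89 + 0.89) = min(1, 1.00) = 1.00
~(R → R) = 1 − 1.00 = 0.00
R → ~(R → R) = min(1, 1 − 0.89 + 0.00) = min(1, 0.11) = 0.11
(R → ~(R → R)) ∨ P = max(0.11, 0.23) = 0.23
Q ∨ ((R → ~(R → R)) ∨ P) = max(0.81, 0.23) = 0.81
Q → P = min(1, 1 − 0.81 + 0.23) = min(1, 0.42) = 0.42
~P = 1 − 0.23 = 0.77
(Q → P) ∨ ~P = max(0.42, 0.77) = 0.77
(Q ∨ ((R → ~(R → R)) ∨ P)) → ((Q → P) ∨ ~P) = min(1, 1 − 0.81 + 0.77) = min(1, 0.96) = 0.96

0.96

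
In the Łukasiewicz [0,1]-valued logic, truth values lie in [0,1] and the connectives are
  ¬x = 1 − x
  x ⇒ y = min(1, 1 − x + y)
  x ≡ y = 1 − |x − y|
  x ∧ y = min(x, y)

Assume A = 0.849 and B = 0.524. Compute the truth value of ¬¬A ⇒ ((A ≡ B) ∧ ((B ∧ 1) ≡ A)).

0.826

¬A = 1 − 0.849 = 0.151
¬¬A = 1 − 0.151 = 0.849
A ≡ B = 1 − |0.849 − 0.524| = 1 − 0.325 = 0.675
B ∧ 1 = min(0.524, 1.000) = 0.524
(B ∧ 1) ≡ A = 1 − |0.524 − 0.849| = 1 − 0.325 = 0.675
(A ≡ B) ∧ ((B ∧ 1) ≡ A) = min(0.675, 0.675) = 0.675
¬¬A ⇒ ((A ≡ B) ∧ ((B ∧ 1) ≡ A)) = min(1, 1 − 0.849 + 0.675) = min(1, 0.826) = 0.826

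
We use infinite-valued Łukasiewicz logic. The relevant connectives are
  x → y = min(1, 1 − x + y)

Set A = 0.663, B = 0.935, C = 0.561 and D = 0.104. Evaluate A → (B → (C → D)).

0.945

C → D = min(1, 1 − 0.561 + 0.104) = min(1, 0.543) = 0.543
B → (C → D) = min(1, 1 − 0.935 + 0.543) = min(1, 0.608) = 0.608
A → (B → (C → D)) = min(1, 1 − 0.663 + 0.608) = min(1, 0.945) = 0.945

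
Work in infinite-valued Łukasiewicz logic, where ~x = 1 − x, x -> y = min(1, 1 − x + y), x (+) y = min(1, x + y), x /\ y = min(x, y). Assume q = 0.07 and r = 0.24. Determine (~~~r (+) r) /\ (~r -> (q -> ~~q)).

1.00

~r = 1 − 0.24 = 0.76
~~r = 1 − 0.76 = 0.24
~~~r = 1 − 0.24 = 0.76
~~~r (+) r = min(1, 0.76 + 0.24) = min(1, 1.00) = 1.00
~q = 1 − 0.07 = 0.93
~~q = 1 − 0.93 = 0.07
q -> ~~q = min(1, 1 − 0.07 + 0.07) = min(1, 1.00) = 1.00
~r -> (q -> ~~q) = min(1, 1 − 0.76 + 1.00) = min(1, 1.24) = 1.00
(~~~r (+) r) /\ (~r -> (q -> ~~q)) = min(1.00, 1.00) = 1.00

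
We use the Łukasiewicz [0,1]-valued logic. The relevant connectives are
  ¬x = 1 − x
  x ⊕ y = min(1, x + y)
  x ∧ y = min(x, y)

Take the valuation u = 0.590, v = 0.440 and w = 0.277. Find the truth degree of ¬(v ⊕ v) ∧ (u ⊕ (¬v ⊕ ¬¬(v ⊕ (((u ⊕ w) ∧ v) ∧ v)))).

0.120

v ⊕ v = min(1, 0.440 + 0.440) = min(1, 0.880) = 0.880
¬(v ⊕ v) = 1 − 0.880 = 0.120
¬v = 1 − 0.440 = 0.560
u ⊕ w = min(1, 0.590 + 0.277) = min(1, 0.867) = 0.867
(u ⊕ w) ∧ v = min(0.867, 0.440) = 0.440
((u ⊕ w) ∧ v) ∧ v = min(0.440, 0.440) = 0.440
v ⊕ (((u ⊕ w) ∧ v) ∧ v) = min(1, 0.440 + 0.440) = min(1, 0.880) = 0.880
¬(v ⊕ (((u ⊕ w) ∧ v) ∧ v)) = 1 − 0.880 = 0.120
¬¬(v ⊕ (((u ⊕ w) ∧ v) ∧ v)) = 1 − 0.120 = 0.880
¬v ⊕ ¬¬(v ⊕ (((u ⊕ w) ∧ v) ∧ v)) = min(1, 0.560 + 0.880) = min(1, 1.440) = 1.000
u ⊕ (¬v ⊕ ¬¬(v ⊕ (((u ⊕ w) ∧ v) ∧ v))) = min(1, 0.590 + 1.000) = min(1, 1.590) = 1.000
¬(v ⊕ v) ∧ (u ⊕ (¬v ⊕ ¬¬(v ⊕ (((u ⊕ w) ∧ v) ∧ v)))) = min(0.120, 1.000) = 0.120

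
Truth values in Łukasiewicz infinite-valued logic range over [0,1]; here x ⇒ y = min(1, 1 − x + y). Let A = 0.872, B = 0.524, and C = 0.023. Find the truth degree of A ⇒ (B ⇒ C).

0.627

B ⇒ C = min(1, 1 − 0.524 + 0.023) = min(1, 0.499) = 0.499
A ⇒ (B ⇒ C) = min(1, 1 − 0.872 + 0.499) = min(1, 0.627) = 0.627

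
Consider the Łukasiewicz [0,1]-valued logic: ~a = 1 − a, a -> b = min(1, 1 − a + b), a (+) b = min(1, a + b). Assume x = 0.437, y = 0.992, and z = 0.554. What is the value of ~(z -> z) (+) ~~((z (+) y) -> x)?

0.437

z -> z = min(1, 1 − 0.554 + 0.554) = min(1, 1.000) = 1.000
~(z -> z) = 1 − 1.000 = 0.000
z (+) y = min(1, 0.554 + 0.992) = min(1, 1.546) = 1.000
(z (+) y) -> x = min(1, 1 − 1.000 + 0.437) = min(1, 0.437) = 0.437
~((z (+) y) -> x) = 1 − 0.437 = 0.563
~~((z (+) y) -> x) = 1 − 0.563 = 0.437
~(z -> z) (+) ~~((z (+) y) -> x) = min(1, 0.000 + 0.437) = min(1, 0.437) = 0.437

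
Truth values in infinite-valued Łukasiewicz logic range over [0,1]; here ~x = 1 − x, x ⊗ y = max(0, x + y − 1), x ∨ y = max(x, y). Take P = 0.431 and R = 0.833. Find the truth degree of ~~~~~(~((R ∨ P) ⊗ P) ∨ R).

0.167

R ∨ P = max(0.833, 0.431) = 0.833
(R ∨ P) ⊗ P = max(0, 0.833 + 0.431 − 1) = max(0, 0.264) = 0.264
~((R ∨ P) ⊗ P) = 1 − 0.264 = 0.736
~((R ∨ P) ⊗ P) ∨ R = max(0.736, 0.833) = 0.833
~(~((R ∨ P) ⊗ P) ∨ R) = 1 − 0.833 = 0.167
~~(~((R ∨ P) ⊗ P) ∨ R) = 1 − 0.167 = 0.833
~~~(~((R ∨ P) ⊗ P) ∨ R) = 1 − 0.833 = 0.167
~~~~(~((R ∨ P) ⊗ P) ∨ R) = 1 − 0.167 = 0.833
~~~~~(~((R ∨ P) ⊗ P) ∨ R) = 1 − 0.833 = 0.167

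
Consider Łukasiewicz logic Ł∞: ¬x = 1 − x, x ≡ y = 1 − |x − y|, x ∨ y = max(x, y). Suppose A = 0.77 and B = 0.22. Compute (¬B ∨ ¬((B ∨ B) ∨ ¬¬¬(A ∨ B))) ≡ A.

0.99

¬B = 1 − 0.22 = 0.78
B ∨ B = max(0.22, 0.22) = 0.22
A ∨ B = max(0.77, 0.22) = 0.77
¬(A ∨ B) = 1 − 0.77 = 0.23
¬¬(A ∨ B) = 1 − 0.23 = 0.77
¬¬¬(A ∨ B) = 1 − 0.77 = 0.23
(B ∨ B) ∨ ¬¬¬(A ∨ B) = max(0.22, 0.23) = 0.23
¬((B ∨ B) ∨ ¬¬¬(A ∨ B)) = 1 − 0.23 = 0.77
¬B ∨ ¬((B ∨ B) ∨ ¬¬¬(A ∨ B)) = max(0.78, 0.77) = 0.78
(¬B ∨ ¬((B ∨ B) ∨ ¬¬¬(A ∨ B))) ≡ A = 1 − |0.78 − 0.77| = 1 − 0.01 = 0.99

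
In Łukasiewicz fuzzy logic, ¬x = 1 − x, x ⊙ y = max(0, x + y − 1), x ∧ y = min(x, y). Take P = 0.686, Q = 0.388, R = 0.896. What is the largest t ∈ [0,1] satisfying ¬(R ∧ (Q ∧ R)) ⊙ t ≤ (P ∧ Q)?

Q ∧ R = min(0.388, 0.896) = 0.388
R ∧ (Q ∧ R) = min(0.896, 0.388) = 0.388
¬(R ∧ (Q ∧ R)) = 1 − 0.388 = 0.612
So the left factor is ¬(R ∧ (Q ∧ R)) = 0.612.
P ∧ Q = min(0.686, 0.388) = 0.388
So the right-hand bound is P ∧ Q = 0.388.
The residuum of the Łukasiewicz t-norm gives the supremum: min(1, 1 − 0.612 + 0.388).
1 − 0.612 + 0.388 = 0.776, so t = min(1, 0.776) = 0.776.
Check: 0.612 ⊙ 0.776 = max(0, 0.388) = 0.388 ≤ 0.388.

0.776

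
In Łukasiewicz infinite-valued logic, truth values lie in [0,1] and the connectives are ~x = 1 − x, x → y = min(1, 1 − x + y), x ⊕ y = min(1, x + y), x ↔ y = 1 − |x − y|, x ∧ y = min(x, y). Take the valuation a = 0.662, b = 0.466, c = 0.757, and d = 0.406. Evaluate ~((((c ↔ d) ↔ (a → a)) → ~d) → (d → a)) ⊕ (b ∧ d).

0.406

c ↔ d = 1 − |0.757 − 0.406| = 1 − 0.351 = 0.649
a → a = min(1, 1 − 0.662 + 0.662) = min(1, 1.000) = 1.000
(c ↔ d) ↔ (a → a) = 1 − |0.649 − 1.000| = 1 − 0.351 = 0.649
~d = 1 − 0.406 = 0.594
((c ↔ d) ↔ (a → a)) → ~d = min(1, 1 − 0.649 + 0.594) = min(1, 0.945) = 0.945
d → a = min(1, 1 − 0.406 + 0.662) = min(1, 1.256) = 1.000
(((c ↔ d) ↔ (a → a)) → ~d) → (d → a) = min(1, 1 − 0.945 + 1.000) = min(1, 1.055) = 1.000
~((((c ↔ d) ↔ (a → a)) → ~d) → (d → a)) = 1 − 1.000 = 0.000
b ∧ d = min(0.466, 0.406) = 0.406
~((((c ↔ d) ↔ (a → a)) → ~d) → (d → a)) ⊕ (b ∧ d) = min(1, 0.000 + 0.406) = min(1, 0.406) = 0.406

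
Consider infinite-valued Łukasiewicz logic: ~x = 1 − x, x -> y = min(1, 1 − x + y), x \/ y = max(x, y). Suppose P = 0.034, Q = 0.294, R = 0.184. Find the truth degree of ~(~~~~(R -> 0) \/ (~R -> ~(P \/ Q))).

R -> 0 = min(1, 1 − 0.184 + 0.000) = min(1, 0.816) = 0.816
~(R -> 0) = 1 − 0.816 = 0.184
~~(R -> 0) = 1 − 0.184 = 0.816
~~~(R -> 0) = 1 − 0.816 = 0.184
~~~~(R -> 0) = 1 − 0.184 = 0.816
~R = 1 − 0.184 = 0.816
P \/ Q = max(0.034, 0.294) = 0.294
~(P \/ Q) = 1 − 0.294 = 0.706
~R -> ~(P \/ Q) = min(1, 1 − 0.816 + 0.706) = min(1, 0.890) = 0.890
~~~~(R -> 0) \/ (~R -> ~(P \/ Q)) = max(0.816, 0.890) = 0.890
~(~~~~(R -> 0) \/ (~R -> ~(P \/ Q))) = 1 − 0.890 = 0.110

0.110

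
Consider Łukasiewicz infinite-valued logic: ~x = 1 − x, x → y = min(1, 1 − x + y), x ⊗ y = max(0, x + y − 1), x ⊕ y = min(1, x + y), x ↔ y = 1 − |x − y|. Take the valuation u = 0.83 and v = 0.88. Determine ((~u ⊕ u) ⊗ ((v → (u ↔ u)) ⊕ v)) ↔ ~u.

0.17

~u = 1 − 0.83 = 0.17
~u ⊕ u = min(1, 0.17 + 0.83) = min(1, 1.00) = 1.00
u ↔ u = 1 − |0.83 − 0.83| = 1 − 0.00 = 1.00
v → (u ↔ u) = min(1, 1 − 0.88 + 1.00) = min(1, 1.12) = 1.00
(v → (u ↔ u)) ⊕ v = min(1, 1.00 + 0.88) = min(1, 1.88) = 1.00
(~u ⊕ u) ⊗ ((v → (u ↔ u)) ⊕ v) = max(0, 1.00 + 1.00 − 1) = max(0, 1.00) = 1.00
((~u ⊕ u) ⊗ ((v → (u ↔ u)) ⊕ v)) ↔ ~u = 1 − |1.00 − 0.17| = 1 − 0.83 = 0.17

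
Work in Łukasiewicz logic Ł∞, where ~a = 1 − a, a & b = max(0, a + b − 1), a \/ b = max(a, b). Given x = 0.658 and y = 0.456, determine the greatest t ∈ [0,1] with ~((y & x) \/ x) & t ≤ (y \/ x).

y & x = max(0, 0.456 + 0.658 − 1) = max(0, 0.114) = 0.114
(y & x) \/ x = max(0.114, 0.658) = 0.658
~((y & x) \/ x) = 1 − 0.658 = 0.342
So the left factor is ~((y & x) \/ x) = 0.342.
y \/ x = max(0.456, 0.658) = 0.658
So the right-hand bound is y \/ x = 0.658.
The residuum of the Łukasiewicz t-norm gives the supremum: min(1, 1 − 0.342 + 0.658).
1 − 0.342 + 0.658 = 1.316, so t = min(1, 1.316) = 1.000.
Check: 0.342 & 1.000 = max(0, 0.342) = 0.342 ≤ 0.658.

1.000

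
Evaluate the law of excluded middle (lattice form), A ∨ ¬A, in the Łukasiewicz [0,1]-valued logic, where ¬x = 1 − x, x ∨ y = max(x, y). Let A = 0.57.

¬A = 1 − 0.57 = 0.43
A ∨ ¬A = max(0.57, 0.43) = 0.57
(The value 0.57 < 1 shows this instance is not satisfied; not a Ł∞-tautology — its value is max(a, 1−a).)

0.57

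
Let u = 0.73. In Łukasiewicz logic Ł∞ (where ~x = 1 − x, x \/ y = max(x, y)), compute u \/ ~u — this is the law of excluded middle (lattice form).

~u = 1 − 0.73 = 0.27
u \/ ~u = max(0.73, 0.27) = 0.73
(The value 0.73 < 1 shows this instance is not satisfied; not a Ł∞-tautology — its value is max(a, 1−a).)

0.73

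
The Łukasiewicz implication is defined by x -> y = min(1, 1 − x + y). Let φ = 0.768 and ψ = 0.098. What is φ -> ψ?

0.330

φ -> ψ = min(1, 1 − 0.768 + 0.098) = min(1, 0.330) = 0.330
For comparison, the Gödel implication (1 if x ≤ y else y) would give 0.098.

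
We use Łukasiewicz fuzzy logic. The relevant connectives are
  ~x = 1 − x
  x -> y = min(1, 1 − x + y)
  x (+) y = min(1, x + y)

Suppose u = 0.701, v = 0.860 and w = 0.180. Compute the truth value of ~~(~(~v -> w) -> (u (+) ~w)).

~v = 1 − 0.860 = 0.140
~v -> w = min(1, 1 − 0.140 + 0.180) = min(1, 1.040) = 1.000
~(~v -> w) = 1 − 1.000 = 0.000
~w = 1 − 0.180 = 0.820
u (+) ~w = min(1, 0.701 + 0.820) = min(1, 1.521) = 1.000
~(~v -> w) -> (u (+) ~w) = min(1, 1 − 0.000 + 1.000) = min(1, 2.000) = 1.000
~(~(~v -> w) -> (u (+) ~w)) = 1 − 1.000 = 0.000
~~(~(~v -> w) -> (u (+) ~w)) = 1 − 0.000 = 1.000

1.000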